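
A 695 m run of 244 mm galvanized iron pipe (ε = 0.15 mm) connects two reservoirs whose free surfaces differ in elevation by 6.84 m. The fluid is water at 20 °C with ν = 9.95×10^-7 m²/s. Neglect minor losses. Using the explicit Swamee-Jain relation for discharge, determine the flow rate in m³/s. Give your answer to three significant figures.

Q ≈ 0.0745 m³/s

Swamee-Jain (Type II): Q = -0.965·√(gD⁵h_f/L)·ln[ε/(3.7D) + √(3.17ν²L/(gD³h_f))]
√(gD⁵h_f/L) = √(9.81·0.244⁵·6.84/695) = 0.009138
ε/(3.7D) = 1.66×10^-4; √(3.17ν²L/(gD³h_f)) = 4.73×10^-5
Q = -0.965·0.009138·ln(2.135×10^-4) = 0.07453 m³/s
Check: V = 1.59 m/s, Re = 3.91×10^5, f = 0.01867, h_f = 6.89 m ≈ 6.84 m ✓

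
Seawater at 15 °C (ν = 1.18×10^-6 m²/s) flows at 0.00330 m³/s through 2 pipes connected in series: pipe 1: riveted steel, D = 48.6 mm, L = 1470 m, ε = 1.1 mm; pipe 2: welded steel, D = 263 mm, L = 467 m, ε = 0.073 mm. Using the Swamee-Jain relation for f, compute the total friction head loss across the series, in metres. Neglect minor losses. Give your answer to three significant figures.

Pipe 1: V = 1.779 m/s, Re = 7.33×10^4, ε/D = 0.0226, f = 0.05181, h_1 = f(L/D)V²/2g = 252.7 m
Pipe 2: V = 0.06075 m/s, Re = 1.35×10^4, ε/D = 2.78×10^-4, f = 0.02910, h_2 = f(L/D)V²/2g = 0.009720 m
Series → Q common, losses add: H = Σh = 252.8 m

H ≈ 253 m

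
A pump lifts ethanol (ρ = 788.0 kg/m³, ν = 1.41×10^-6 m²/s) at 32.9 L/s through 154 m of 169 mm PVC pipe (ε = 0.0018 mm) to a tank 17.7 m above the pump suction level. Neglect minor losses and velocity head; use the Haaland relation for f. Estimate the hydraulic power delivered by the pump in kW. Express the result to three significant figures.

V = 4Q/(πD²) = 1.467 m/s; Re = 1.76×10^5; ε/D = 1.07×10^-5; f = 0.01595
h_f = f(L/D)V²/2g = 1.594 m
Total head H = z + h_f = 17.7 + 1.594 = 19.29 m
P_hyd = ρgQH = 788.0·9.81·0.0329·19.29 = 4.907 kW

P_hyd ≈ 4.91 kW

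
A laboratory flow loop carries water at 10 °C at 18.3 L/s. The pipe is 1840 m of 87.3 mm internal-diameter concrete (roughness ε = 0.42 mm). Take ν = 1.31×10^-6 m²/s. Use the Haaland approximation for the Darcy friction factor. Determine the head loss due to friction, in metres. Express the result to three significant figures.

h_f ≈ 306 m

V = 4Q/(πD²) = 4·0.0183/(π·0.0873²) = 3.057 m/s
Re = VD/ν = 3.057·0.0873/1.31×10^-6 = 2.04×10^5 → turbulent
ε/D = 0.42/87.3 = 0.00481
Haaland: f = 0.03051
h_f = f(L/D)V²/(2g) = 0.03051·(1840/0.0873)·3.057²/(2·9.81) = 306.4 m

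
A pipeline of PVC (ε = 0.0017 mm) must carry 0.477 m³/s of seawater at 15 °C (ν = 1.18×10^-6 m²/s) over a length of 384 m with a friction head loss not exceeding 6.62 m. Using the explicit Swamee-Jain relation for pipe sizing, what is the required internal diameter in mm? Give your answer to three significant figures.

D ≈ 419 mm

Swamee-Jain (Type III): D = 0.66·[ε^1.25·(LQ²/(gh_f))^4.75 + ν·Q^9.4·(L/(gh_f))^5.2]^0.04
LQ²/(gh_f) = 1.345; L/(gh_f) = 5.913
Term 1 = ε^1.25·(…)^4.75 = 2.51×10^-7; Term 2 = ν·Q^9.4·(…)^5.2 = 1.16×10^-5
D = 0.66·(2.51×10^-7 + 1.16×10^-5)^0.04 = 0.4192 m = 419 mm
Check: V = 3.46 m/s, Re = 1.23×10^6, f = 0.01133, h_f = 6.32 m ≈ 6.62 m ✓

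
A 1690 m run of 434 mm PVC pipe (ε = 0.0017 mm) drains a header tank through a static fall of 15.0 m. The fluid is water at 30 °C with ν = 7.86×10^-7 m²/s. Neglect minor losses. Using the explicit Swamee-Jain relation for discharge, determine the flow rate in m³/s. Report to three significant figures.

Swamee-Jain (Type II): Q = -0.965·√(gD⁵h_f/L)·ln[ε/(3.7D) + √(3.17ν²L/(gD³h_f))]
√(gD⁵h_f/L) = √(9.81·0.434⁵·15.0/1690) = 0.03662
ε/(3.7D) = 1.06×10^-6; √(3.17ν²L/(gD³h_f)) = 1.66×10^-5
Q = -0.965·0.03662·ln(1.765×10^-5) = 0.3867 m³/s
Check: V = 2.61 m/s, Re = 1.44×10^6, f = 0.01105, h_f = 15.0 m ≈ 15.0 m ✓

Q ≈ 0.387 m³/s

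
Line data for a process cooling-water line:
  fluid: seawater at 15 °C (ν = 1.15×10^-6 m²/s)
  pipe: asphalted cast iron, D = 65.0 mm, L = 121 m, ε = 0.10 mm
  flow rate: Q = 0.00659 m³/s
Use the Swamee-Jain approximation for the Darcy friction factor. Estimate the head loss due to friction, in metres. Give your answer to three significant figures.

h_f ≈ 8.93 m

V = 4Q/(πD²) = 4·0.00659/(π·0.0650²) = 1.986 m/s
Re = VD/ν = 1.986·0.0650/1.15×10^-6 = 1.12×10^5 → turbulent
ε/D = 0.10/65.0 = 0.00154
Swamee-Jain: f = 0.02386
h_f = f(L/D)V²/(2g) = 0.02386·(121/0.0650)·1.986²/(2·9.81) = 8.928 m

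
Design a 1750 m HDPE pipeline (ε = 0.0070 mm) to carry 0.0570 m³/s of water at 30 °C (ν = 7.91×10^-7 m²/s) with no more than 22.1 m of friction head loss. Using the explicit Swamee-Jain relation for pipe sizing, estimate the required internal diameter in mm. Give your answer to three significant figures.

D ≈ 199 mm

Swamee-Jain (Type III): D = 0.66·[ε^1.25·(LQ²/(gh_f))^4.75 + ν·Q^9.4·(L/(gh_f))^5.2]^0.04
LQ²/(gh_f) = 0.02623; L/(gh_f) = 8.072
Term 1 = ε^1.25·(…)^4.75 = 1.11×10^-14; Term 2 = ν·Q^9.4·(…)^5.2 = 8.31×10^-14
D = 0.66·(1.11×10^-14 + 8.31×10^-14)^0.04 = 0.1988 m = 199 mm
Check: V = 1.84 m/s, Re = 4.61×10^5, f = 0.01380, h_f = 20.9 m ≈ 22.1 m ✓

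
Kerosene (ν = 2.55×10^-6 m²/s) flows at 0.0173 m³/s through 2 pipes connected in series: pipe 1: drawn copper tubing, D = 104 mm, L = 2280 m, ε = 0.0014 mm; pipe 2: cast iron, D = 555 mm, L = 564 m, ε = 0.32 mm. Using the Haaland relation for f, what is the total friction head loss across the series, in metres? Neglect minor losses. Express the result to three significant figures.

H ≈ 86.1 m

Pipe 1: V = 2.037 m/s, Re = 8.31×10^4, ε/D = 1.35×10^-5, f = 0.01858, h_1 = f(L/D)V²/2g = 86.10 m
Pipe 2: V = 0.07151 m/s, Re = 1.56×10^4, ε/D = 5.77×10^-4, f = 0.02836, h_2 = f(L/D)V²/2g = 0.007513 m
Series → Q common, losses add: H = Σh = 86.11 m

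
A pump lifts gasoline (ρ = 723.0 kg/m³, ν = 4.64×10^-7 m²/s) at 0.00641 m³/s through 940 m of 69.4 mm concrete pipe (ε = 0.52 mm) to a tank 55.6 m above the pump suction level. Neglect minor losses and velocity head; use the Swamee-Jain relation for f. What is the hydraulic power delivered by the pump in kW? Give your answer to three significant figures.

P_hyd ≈ 5.67 kW

V = 4Q/(πD²) = 1.695 m/s; Re = 2.53×10^5; ε/D = 0.00749; f = 0.03488
h_f = f(L/D)V²/2g = 69.15 m
Total head H = z + h_f = 55.6 + 69.15 = 124.8 m
P_hyd = ρgQH = 723.0·9.81·0.00641·124.8 = 5.672 kW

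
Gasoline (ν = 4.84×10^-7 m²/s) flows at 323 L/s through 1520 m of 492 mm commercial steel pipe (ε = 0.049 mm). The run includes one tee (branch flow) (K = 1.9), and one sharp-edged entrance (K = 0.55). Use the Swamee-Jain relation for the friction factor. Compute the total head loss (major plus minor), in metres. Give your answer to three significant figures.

V = 4Q/(πD²) = 1.699 m/s; V²/2g = 0.1471 m
Re = 1.73×10^6, ε/D = 9.96×10^-5 → f = 0.01298 (Swamee-Jain)
Major: h_f = f(L/D)·V²/2g = 0.01298·3089·0.1471 = 5.900 m
Minor: ΣK = 2.45; h_m = ΣK·V²/2g = 0.3604 m
Total H_L = 5.900 + 0.3604 = 6.261 m

H_L ≈ 6.26 m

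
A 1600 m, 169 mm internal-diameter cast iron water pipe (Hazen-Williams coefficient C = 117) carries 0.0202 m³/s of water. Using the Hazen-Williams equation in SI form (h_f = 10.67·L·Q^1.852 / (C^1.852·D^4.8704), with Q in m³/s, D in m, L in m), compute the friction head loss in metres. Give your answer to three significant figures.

h_f = 10.67·1600·0.0202^1.852 / (117^1.852·0.169^4.8704) = 10.57 m

h_f ≈ 10.6 m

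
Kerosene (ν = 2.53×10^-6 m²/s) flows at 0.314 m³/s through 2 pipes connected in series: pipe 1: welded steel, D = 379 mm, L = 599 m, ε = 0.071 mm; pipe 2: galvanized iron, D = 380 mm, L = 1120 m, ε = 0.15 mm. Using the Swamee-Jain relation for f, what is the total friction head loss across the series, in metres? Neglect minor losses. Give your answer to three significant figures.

H ≈ 29.7 m

Pipe 1: V = 2.783 m/s, Re = 4.17×10^5, ε/D = 1.87×10^-4, f = 0.01565, h_1 = f(L/D)V²/2g = 9.768 m
Pipe 2: V = 2.769 m/s, Re = 4.16×10^5, ε/D = 3.95×10^-4, f = 0.01728, h_2 = f(L/D)V²/2g = 19.89 m
Series → Q common, losses add: H = Σh = 29.66 m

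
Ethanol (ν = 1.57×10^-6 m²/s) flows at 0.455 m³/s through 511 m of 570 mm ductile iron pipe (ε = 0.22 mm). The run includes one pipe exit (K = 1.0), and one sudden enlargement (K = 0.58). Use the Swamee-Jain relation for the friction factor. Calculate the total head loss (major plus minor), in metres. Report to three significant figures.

V = 4Q/(πD²) = 1.783 m/s; V²/2g = 0.1620 m
Re = 6.47×10^5, ε/D = 3.86×10^-4 → f = 0.01678 (Swamee-Jain)
Major: h_f = f(L/D)·V²/2g = 0.01678·896.5·0.1620 = 2.438 m
Minor: ΣK = 1.58; h_m = ΣK·V²/2g = 0.2560 m
Total H_L = 2.438 + 0.2560 = 2.694 m

H_L ≈ 2.69 m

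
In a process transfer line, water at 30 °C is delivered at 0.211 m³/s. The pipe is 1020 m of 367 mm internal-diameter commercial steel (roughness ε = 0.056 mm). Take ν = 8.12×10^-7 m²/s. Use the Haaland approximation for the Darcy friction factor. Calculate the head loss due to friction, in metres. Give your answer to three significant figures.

h_f ≈ 7.97 m

V = 4Q/(πD²) = 4·0.211/(π·0.367²) = 1.995 m/s
Re = VD/ν = 1.995·0.367/8.12×10^-7 = 9.02×10^5 → turbulent
ε/D = 0.056/367 = 1.53×10^-4
Haaland: f = 0.01413
h_f = f(L/D)V²/(2g) = 0.01413·(1020/0.367)·1.995²/(2·9.81) = 7.966 m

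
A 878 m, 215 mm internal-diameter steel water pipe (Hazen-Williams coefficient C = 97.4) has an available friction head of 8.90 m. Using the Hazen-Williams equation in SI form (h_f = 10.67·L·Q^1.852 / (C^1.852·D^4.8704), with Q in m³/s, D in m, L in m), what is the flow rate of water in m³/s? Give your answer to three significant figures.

Q ≈ 0.0399 m³/s

Rearranging: Q = [h_f·C^1.852·D^4.8704 / (10.67·L)]^(1/1.852)
Q = [8.90·97.4^1.852·0.215^4.8704 / (10.67·878)]^0.540 = 0.03991 m³/s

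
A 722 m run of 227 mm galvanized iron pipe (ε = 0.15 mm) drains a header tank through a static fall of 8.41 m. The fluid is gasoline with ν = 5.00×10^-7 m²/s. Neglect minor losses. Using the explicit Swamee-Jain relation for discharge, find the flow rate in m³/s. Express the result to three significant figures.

Swamee-Jain (Type II): Q = -0.965·√(gD⁵h_f/L)·ln[ε/(3.7D) + √(3.17ν²L/(gD³h_f))]
√(gD⁵h_f/L) = √(9.81·0.227⁵·8.41/722) = 0.008299
ε/(3.7D) = 1.79×10^-4; √(3.17ν²L/(gD³h_f)) = 2.43×10^-5
Q = -0.965·0.008299·ln(2.029×10^-4) = 0.06809 m³/s
Check: V = 1.68 m/s, Re = 7.64×10^5, f = 0.01844, h_f = 8.46 m ≈ 8.41 m ✓

Q ≈ 0.0681 m³/s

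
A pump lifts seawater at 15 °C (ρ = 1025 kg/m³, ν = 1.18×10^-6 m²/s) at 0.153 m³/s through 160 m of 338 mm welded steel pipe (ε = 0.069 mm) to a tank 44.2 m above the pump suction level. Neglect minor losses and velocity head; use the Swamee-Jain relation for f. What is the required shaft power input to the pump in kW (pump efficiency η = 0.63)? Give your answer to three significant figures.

P_shaft ≈ 111 kW

V = 4Q/(πD²) = 1.705 m/s; Re = 4.88×10^5; ε/D = 2.04×10^-4; f = 0.01558
h_f = f(L/D)V²/2g = 1.093 m
Total head H = z + h_f = 44.2 + 1.093 = 45.29 m
P_hyd = ρgQH = 1025·9.81·0.153·45.29 = 69.68 kW
P_shaft = P_hyd/η = 69.68/0.63 = 110.6 kW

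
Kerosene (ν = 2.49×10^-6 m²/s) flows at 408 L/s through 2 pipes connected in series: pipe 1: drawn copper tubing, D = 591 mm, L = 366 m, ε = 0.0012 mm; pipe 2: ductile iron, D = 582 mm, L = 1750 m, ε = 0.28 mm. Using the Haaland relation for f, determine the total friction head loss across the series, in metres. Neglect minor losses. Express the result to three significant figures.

Pipe 1: V = 1.487 m/s, Re = 3.53×10^5, ε/D = 2.03×10^-6, f = 0.01393, h_1 = f(L/D)V²/2g = 0.9729 m
Pipe 2: V = 1.534 m/s, Re = 3.58×10^5, ε/D = 4.81×10^-4, f = 0.01776, h_2 = f(L/D)V²/2g = 6.403 m
Series → Q common, losses add: H = Σh = 7.376 m

H ≈ 7.38 m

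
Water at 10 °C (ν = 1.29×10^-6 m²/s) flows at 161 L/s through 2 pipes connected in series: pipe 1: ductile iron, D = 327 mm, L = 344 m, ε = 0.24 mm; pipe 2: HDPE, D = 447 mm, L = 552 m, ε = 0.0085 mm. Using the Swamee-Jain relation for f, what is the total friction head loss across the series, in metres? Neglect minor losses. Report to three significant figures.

H ≈ 4.71 m

Pipe 1: V = 1.917 m/s, Re = 4.86×10^5, ε/D = 7.34×10^-4, f = 0.01912, h_1 = f(L/D)V²/2g = 3.768 m
Pipe 2: V = 1.026 m/s, Re = 3.55×10^5, ε/D = 1.90×10^-5, f = 0.01417, h_2 = f(L/D)V²/2g = 0.9389 m
Series → Q common, losses add: H = Σh = 4.707 m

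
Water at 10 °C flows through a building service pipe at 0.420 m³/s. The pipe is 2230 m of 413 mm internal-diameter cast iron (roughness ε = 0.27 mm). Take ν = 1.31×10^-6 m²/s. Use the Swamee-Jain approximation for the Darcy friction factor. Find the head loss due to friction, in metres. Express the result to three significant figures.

V = 4Q/(πD²) = 4·0.420/(π·0.413²) = 3.135 m/s
Re = VD/ν = 3.135·0.413/1.31×10^-6 = 9.88×10^5 → turbulent
ε/D = 0.27/413 = 6.54×10^-4
Swamee-Jain: f = 0.01827
h_f = f(L/D)V²/(2g) = 0.01827·(2230/0.413)·3.135²/(2·9.81) = 49.41 m

h_f ≈ 49.4 m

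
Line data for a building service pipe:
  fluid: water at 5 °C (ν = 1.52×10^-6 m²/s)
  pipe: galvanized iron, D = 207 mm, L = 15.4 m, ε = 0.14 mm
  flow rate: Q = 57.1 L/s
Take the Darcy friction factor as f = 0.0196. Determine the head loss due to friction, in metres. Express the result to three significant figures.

V = 4Q/(πD²) = 4·0.0571/(π·0.207²) = 1.697 m/s
h_f = f(L/D)V²/(2g) = 0.01960·(15.4/0.207)·1.697²/(2·9.81) = 0.2140 m

h_f ≈ 0.214 m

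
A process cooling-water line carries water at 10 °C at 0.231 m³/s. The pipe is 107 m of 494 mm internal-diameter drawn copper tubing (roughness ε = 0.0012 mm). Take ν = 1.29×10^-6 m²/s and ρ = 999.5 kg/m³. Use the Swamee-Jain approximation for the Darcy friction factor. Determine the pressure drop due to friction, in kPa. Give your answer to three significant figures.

Δp ≈ 2.09 kPa

V = 4Q/(πD²) = 4·0.231/(π·0.494²) = 1.205 m/s
Re = VD/ν = 1.205·0.494/1.29×10^-6 = 4.62×10^5 → turbulent
ε/D = 0.0012/494 = 2.43×10^-6
Swamee-Jain: f = 0.01332
h_f = f(L/D)V²/(2g) = 0.01332·(107/0.494)·1.205²/(2·9.81) = 0.2136 m
Δp = ρg·h_f = 999.5·9.81·0.2136 = 2.094 kPa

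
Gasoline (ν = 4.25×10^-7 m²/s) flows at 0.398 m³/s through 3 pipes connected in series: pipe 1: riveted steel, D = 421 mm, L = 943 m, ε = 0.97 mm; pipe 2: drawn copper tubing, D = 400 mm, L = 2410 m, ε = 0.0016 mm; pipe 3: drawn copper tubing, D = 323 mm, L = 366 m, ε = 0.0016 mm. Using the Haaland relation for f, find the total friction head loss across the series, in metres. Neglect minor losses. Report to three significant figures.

H ≈ 66.3 m

Pipe 1: V = 2.859 m/s, Re = 2.83×10^6, ε/D = 0.00230, f = 0.02443, h_1 = f(L/D)V²/2g = 22.80 m
Pipe 2: V = 3.167 m/s, Re = 2.98×10^6, ε/D = 4.00×10^-6, f = 0.009867, h_2 = f(L/D)V²/2g = 30.39 m
Pipe 3: V = 4.857 m/s, Re = 3.69×10^6, ε/D = 4.95×10^-6, f = 0.009623, h_3 = f(L/D)V²/2g = 13.11 m
Series → Q common, losses add: H = Σh = 66.30 m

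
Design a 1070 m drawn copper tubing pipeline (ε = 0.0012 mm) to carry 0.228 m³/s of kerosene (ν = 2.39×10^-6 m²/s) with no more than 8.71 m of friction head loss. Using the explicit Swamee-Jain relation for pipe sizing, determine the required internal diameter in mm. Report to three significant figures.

D ≈ 382 mm

Swamee-Jain (Type III): D = 0.66·[ε^1.25·(LQ²/(gh_f))^4.75 + ν·Q^9.4·(L/(gh_f))^5.2]^0.04
LQ²/(gh_f) = 0.6510; L/(gh_f) = 12.52
Term 1 = ε^1.25·(…)^4.75 = 5.17×10^-9; Term 2 = ν·Q^9.4·(…)^5.2 = 1.12×10^-6
D = 0.66·(5.17×10^-9 + 1.12×10^-6)^0.04 = 0.3816 m = 382 mm
Check: V = 1.99 m/s, Re = 3.18×10^5, f = 0.01425, h_f = 8.09 m ≈ 8.71 m ✓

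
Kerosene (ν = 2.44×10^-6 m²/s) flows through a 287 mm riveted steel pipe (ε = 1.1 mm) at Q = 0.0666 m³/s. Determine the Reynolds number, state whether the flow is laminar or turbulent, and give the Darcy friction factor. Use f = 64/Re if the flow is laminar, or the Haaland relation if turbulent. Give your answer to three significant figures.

V = 4Q/(πD²) = 1.029 m/s
Re = VD/ν = 1.029·0.287/2.44×10^-6 = 1.21×10^5
Re > 4000 → turbulent; ε/D = 0.00383
Haaland: f = 0.02895

Re ≈ 1.21×10^5; turbulent; f ≈ 0.0290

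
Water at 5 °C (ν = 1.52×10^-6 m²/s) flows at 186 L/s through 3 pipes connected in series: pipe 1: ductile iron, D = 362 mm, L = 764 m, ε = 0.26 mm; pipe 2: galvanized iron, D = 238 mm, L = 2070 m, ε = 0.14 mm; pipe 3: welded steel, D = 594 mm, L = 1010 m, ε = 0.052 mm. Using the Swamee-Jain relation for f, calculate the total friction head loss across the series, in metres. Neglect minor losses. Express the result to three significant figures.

H ≈ 148 m

Pipe 1: V = 1.807 m/s, Re = 4.30×10^5, ε/D = 7.18×10^-4, f = 0.01914, h_1 = f(L/D)V²/2g = 6.723 m
Pipe 2: V = 4.181 m/s, Re = 6.55×10^5, ε/D = 5.88×10^-4, f = 0.01811, h_2 = f(L/D)V²/2g = 140.3 m
Pipe 3: V = 0.6712 m/s, Re = 2.62×10^5, ε/D = 8.75×10^-5, f = 0.01562, h_3 = f(L/D)V²/2g = 0.6099 m
Series → Q common, losses add: H = Σh = 147.6 m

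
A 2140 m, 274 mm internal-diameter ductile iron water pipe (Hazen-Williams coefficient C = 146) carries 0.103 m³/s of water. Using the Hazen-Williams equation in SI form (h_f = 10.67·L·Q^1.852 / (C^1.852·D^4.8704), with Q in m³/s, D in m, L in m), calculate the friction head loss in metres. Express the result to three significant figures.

h_f ≈ 18.2 m

h_f = 10.67·2140·0.103^1.852 / (146^1.852·0.274^4.8704) = 18.21 m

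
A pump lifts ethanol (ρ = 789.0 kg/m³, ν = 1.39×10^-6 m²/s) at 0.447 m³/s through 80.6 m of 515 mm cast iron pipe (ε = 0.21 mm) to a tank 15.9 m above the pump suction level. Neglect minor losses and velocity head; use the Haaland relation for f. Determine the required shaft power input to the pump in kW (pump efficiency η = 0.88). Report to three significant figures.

P_shaft ≈ 64.9 kW

V = 4Q/(πD²) = 2.146 m/s; Re = 7.95×10^5; ε/D = 4.08×10^-4; f = 0.01662
h_f = f(L/D)V²/2g = 0.6107 m
Total head H = z + h_f = 15.9 + 0.6107 = 16.51 m
P_hyd = ρgQH = 789.0·9.81·0.447·16.51 = 57.12 kW
P_shaft = P_hyd/η = 57.12/0.88 = 64.91 kW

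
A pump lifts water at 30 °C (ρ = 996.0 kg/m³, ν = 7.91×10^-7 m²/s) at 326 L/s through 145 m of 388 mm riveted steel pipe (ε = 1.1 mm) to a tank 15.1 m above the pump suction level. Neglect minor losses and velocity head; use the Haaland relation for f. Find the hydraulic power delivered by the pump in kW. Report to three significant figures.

V = 4Q/(πD²) = 2.757 m/s; Re = 1.35×10^6; ε/D = 0.00284; f = 0.02590
h_f = f(L/D)V²/2g = 3.750 m
Total head H = z + h_f = 15.1 + 3.750 = 18.85 m
P_hyd = ρgQH = 996.0·9.81·0.326·18.85 = 60.04 kW

P_hyd ≈ 60.0 kW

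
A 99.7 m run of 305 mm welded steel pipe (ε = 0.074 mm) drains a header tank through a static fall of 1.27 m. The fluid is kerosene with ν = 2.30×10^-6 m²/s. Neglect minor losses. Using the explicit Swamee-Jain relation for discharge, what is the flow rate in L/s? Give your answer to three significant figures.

Swamee-Jain (Type II): Q = -0.965·√(gD⁵h_f/L)·ln[ε/(3.7D) + √(3.17ν²L/(gD³h_f))]
√(gD⁵h_f/L) = √(9.81·0.305⁵·1.27/99.7) = 0.01816
ε/(3.7D) = 6.56×10^-5; √(3.17ν²L/(gD³h_f)) = 6.88×10^-5
Q = -0.965·0.01816·ln(1.343×10^-4) = 0.1562 m³/s
Check: V = 2.14 m/s, Re = 2.84×10^5, f = 0.01674, h_f = 1.28 m ≈ 1.27 m ✓

Q ≈ 156 L/s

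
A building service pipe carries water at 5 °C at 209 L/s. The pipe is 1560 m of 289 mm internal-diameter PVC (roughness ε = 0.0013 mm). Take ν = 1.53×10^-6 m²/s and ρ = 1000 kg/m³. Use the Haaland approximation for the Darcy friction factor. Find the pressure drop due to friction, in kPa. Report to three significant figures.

V = 4Q/(πD²) = 4·0.209/(π·0.289²) = 3.186 m/s
Re = VD/ν = 3.186·0.289/1.53×10^-6 = 6.02×10^5 → turbulent
ε/D = 0.0013/289 = 4.50×10^-6
Haaland: f = 0.01270
h_f = f(L/D)V²/(2g) = 0.01270·(1560/0.289)·3.186²/(2·9.81) = 35.46 m
Δp = ρg·h_f = 1000·9.81·35.46 = 347.9 kPa

Δp ≈ 348 kPa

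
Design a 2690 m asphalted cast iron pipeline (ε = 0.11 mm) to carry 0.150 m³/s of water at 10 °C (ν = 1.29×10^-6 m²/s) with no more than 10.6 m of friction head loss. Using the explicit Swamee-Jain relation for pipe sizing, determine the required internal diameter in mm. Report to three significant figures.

Swamee-Jain (Type III): D = 0.66·[ε^1.25·(LQ²/(gh_f))^4.75 + ν·Q^9.4·(L/(gh_f))^5.2]^0.04
LQ²/(gh_f) = 0.5820; L/(gh_f) = 25.87
Term 1 = ε^1.25·(…)^4.75 = 8.62×10^-7; Term 2 = ν·Q^9.4·(…)^5.2 = 5.16×10^-7
D = 0.66·(8.62×10^-7 + 5.16×10^-7)^0.04 = 0.3847 m = 385 mm
Check: V = 1.29 m/s, Re = 3.85×10^5, f = 0.01659, h_f = 9.85 m ≈ 10.6 m ✓

D ≈ 385 mm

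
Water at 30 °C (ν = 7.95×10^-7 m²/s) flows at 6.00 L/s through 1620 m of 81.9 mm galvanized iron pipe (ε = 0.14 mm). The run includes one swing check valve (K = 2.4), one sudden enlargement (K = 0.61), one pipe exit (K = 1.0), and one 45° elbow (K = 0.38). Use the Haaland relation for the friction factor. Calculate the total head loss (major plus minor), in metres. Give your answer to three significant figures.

H_L ≈ 31.6 m

V = 4Q/(πD²) = 1.139 m/s; V²/2g = 0.06611 m
Re = 1.17×10^5, ε/D = 0.00171 → f = 0.02395 (Haaland)
Major: h_f = f(L/D)·V²/2g = 0.02395·19780·0.06611 = 31.33 m
Minor: ΣK = 4.39; h_m = ΣK·V²/2g = 0.2902 m
Total H_L = 31.33 + 0.2902 = 31.62 m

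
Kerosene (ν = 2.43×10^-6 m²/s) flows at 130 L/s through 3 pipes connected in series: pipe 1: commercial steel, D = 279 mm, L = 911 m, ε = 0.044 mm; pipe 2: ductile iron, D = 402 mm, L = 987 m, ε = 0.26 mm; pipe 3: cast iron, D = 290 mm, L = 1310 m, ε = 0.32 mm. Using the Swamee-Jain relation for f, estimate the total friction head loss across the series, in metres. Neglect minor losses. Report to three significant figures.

H ≈ 34.0 m

Pipe 1: V = 2.126 m/s, Re = 2.44×10^5, ε/D = 1.58×10^-4, f = 0.01638, h_1 = f(L/D)V²/2g = 12.32 m
Pipe 2: V = 1.024 m/s, Re = 1.69×10^5, ε/D = 6.47×10^-4, f = 0.01994, h_2 = f(L/D)V²/2g = 2.617 m
Pipe 3: V = 1.968 m/s, Re = 2.35×10^5, ε/D = 0.00110, f = 0.02141, h_3 = f(L/D)V²/2g = 19.09 m
Series → Q common, losses add: H = Σh = 34.03 m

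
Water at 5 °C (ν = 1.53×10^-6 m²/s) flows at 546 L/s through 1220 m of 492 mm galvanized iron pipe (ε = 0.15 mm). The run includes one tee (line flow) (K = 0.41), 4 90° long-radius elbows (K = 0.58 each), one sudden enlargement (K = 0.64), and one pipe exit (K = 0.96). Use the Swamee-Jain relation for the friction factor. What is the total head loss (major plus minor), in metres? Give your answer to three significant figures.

H_L ≈ 18.3 m

V = 4Q/(πD²) = 2.872 m/s; V²/2g = 0.4204 m
Re = 9.24×10^5, ε/D = 3.05×10^-4 → f = 0.01586 (Swamee-Jain)
Major: h_f = f(L/D)·V²/2g = 0.01586·2480·0.4204 = 16.53 m
Minor: ΣK = 4.33; h_m = ΣK·V²/2g = 1.820 m
Total H_L = 16.53 + 1.820 = 18.35 m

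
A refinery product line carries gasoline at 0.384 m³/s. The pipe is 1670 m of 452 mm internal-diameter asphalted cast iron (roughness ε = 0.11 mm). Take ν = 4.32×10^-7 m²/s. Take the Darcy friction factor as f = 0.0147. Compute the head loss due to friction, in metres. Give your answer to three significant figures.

h_f ≈ 15.9 m

V = 4Q/(πD²) = 4·0.384/(π·0.452²) = 2.393 m/s
h_f = f(L/D)V²/(2g) = 0.01470·(1670/0.452)·2.393²/(2·9.81) = 15.85 m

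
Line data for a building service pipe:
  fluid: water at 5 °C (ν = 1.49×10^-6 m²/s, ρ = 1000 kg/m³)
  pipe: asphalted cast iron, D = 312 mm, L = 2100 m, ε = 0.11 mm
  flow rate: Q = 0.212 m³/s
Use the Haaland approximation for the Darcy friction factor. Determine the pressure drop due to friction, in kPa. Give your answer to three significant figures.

Δp ≈ 425 kPa

V = 4Q/(πD²) = 4·0.212/(π·0.312²) = 2.773 m/s
Re = VD/ν = 2.773·0.312/1.49×10^-6 = 5.81×10^5 → turbulent
ε/D = 0.11/312 = 3.53×10^-4
Haaland: f = 0.01643
h_f = f(L/D)V²/(2g) = 0.01643·(2100/0.312)·2.773²/(2·9.81) = 43.33 m
Δp = ρg·h_f = 1000·9.81·43.33 = 425.1 kPa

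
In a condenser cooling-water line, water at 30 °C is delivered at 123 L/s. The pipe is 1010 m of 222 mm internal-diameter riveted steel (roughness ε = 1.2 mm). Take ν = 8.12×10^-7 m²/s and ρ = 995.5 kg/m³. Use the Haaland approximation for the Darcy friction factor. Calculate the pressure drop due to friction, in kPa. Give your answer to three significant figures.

Δp ≈ 715 kPa

V = 4Q/(πD²) = 4·0.123/(π·0.222²) = 3.178 m/s
Re = VD/ν = 3.178·0.222/8.12×10^-7 = 8.69×10^5 → turbulent
ε/D = 1.2/222 = 0.00541
Haaland: f = 0.03125
h_f = f(L/D)V²/(2g) = 0.03125·(1010/0.222)·3.178²/(2·9.81) = 73.18 m
Δp = ρg·h_f = 995.5·9.81·73.18 = 714.7 kPa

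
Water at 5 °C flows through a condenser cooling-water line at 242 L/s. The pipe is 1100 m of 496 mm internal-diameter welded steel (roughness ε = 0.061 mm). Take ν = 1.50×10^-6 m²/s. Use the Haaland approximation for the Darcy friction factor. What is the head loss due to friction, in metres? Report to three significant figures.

h_f ≈ 2.63 m

V = 4Q/(πD²) = 4·0.242/(π·0.496²) = 1.252 m/s
Re = VD/ν = 1.252·0.496/1.50×10^-6 = 4.14×10^5 → turbulent
ε/D = 0.061/496 = 1.23×10^-4
Haaland: f = 0.01482
h_f = f(L/D)V²/(2g) = 0.01482·(1100/0.496)·1.252²/(2·9.81) = 2.628 m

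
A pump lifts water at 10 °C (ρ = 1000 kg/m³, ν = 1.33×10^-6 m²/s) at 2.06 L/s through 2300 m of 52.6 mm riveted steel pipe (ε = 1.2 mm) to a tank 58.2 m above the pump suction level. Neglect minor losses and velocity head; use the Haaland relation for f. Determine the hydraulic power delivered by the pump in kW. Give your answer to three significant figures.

P_hyd ≈ 3.29 kW

V = 4Q/(πD²) = 0.9480 m/s; Re = 3.75×10^4; ε/D = 0.0228; f = 0.05223
h_f = f(L/D)V²/2g = 104.6 m
Total head H = z + h_f = 58.2 + 104.6 = 162.8 m
P_hyd = ρgQH = 1000·9.81·0.00206·162.8 = 3.290 kW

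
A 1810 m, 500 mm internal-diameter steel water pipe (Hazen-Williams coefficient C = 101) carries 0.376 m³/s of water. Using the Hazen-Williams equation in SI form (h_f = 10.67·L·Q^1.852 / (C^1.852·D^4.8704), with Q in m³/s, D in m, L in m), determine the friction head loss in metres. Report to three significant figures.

h_f ≈ 17.9 m

h_f = 10.67·1810·0.376^1.852 / (101^1.852·0.500^4.8704) = 17.92 m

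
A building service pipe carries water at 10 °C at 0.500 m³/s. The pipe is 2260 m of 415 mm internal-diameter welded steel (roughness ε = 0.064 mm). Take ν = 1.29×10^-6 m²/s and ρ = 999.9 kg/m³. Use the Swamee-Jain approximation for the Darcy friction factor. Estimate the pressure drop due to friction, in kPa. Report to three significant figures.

Δp ≈ 524 kPa

V = 4Q/(πD²) = 4·0.500/(π·0.415²) = 3.696 m/s
Re = VD/ν = 3.696·0.415/1.29×10^-6 = 1.19×10^6 → turbulent
ε/D = 0.064/415 = 1.54×10^-4
Swamee-Jain: f = 0.01408
h_f = f(L/D)V²/(2g) = 0.01408·(2260/0.415)·3.696²/(2·9.81) = 53.42 m
Δp = ρg·h_f = 999.9·9.81·53.42 = 524.0 kPa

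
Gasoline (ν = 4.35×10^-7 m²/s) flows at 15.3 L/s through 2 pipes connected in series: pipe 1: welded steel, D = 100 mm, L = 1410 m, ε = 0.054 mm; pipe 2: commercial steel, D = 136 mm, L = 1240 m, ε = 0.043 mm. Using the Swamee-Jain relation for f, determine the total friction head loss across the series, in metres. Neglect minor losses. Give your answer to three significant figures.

H ≈ 58.2 m

Pipe 1: V = 1.948 m/s, Re = 4.48×10^5, ε/D = 5.40×10^-4, f = 0.01812, h_1 = f(L/D)V²/2g = 49.42 m
Pipe 2: V = 1.053 m/s, Re = 3.29×10^5, ε/D = 3.16×10^-4, f = 0.01703, h_2 = f(L/D)V²/2g = 8.781 m
Series → Q common, losses add: H = Σh = 58.20 m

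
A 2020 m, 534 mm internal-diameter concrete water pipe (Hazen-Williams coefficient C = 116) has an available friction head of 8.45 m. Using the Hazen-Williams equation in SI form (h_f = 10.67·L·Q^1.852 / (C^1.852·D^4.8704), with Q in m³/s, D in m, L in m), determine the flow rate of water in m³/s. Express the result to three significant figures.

Q ≈ 0.322 m³/s

Rearranging: Q = [h_f·C^1.852·D^4.8704 / (10.67·L)]^(1/1.852)
Q = [8.45·116^1.852·0.534^4.8704 / (10.67·2020)]^0.540 = 0.3225 m³/s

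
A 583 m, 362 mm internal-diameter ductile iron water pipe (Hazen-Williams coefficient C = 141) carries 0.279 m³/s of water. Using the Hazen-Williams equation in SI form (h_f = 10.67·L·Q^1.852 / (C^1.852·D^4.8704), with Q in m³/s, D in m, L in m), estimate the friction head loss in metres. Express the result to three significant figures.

h_f = 10.67·583·0.279^1.852 / (141^1.852·0.362^4.8704) = 8.630 m

h_f ≈ 8.63 m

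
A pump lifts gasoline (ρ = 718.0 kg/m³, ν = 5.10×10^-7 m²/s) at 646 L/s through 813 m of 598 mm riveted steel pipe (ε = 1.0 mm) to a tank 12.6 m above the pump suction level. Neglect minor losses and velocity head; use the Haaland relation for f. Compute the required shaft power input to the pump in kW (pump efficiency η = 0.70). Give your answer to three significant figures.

V = 4Q/(πD²) = 2.300 m/s; Re = 2.70×10^6; ε/D = 0.00167; f = 0.02246
h_f = f(L/D)V²/2g = 8.233 m
Total head H = z + h_f = 12.6 + 8.233 = 20.83 m
P_hyd = ρgQH = 718.0·9.81·0.646·20.83 = 94.79 kW
P_shaft = P_hyd/η = 94.79/0.70 = 135.4 kW

P_shaft ≈ 135 kW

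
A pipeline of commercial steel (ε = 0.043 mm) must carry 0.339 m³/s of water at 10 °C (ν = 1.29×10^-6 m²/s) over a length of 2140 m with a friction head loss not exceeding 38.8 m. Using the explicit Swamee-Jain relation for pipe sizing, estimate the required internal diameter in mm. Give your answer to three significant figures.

Swamee-Jain (Type III): D = 0.66·[ε^1.25·(LQ²/(gh_f))^4.75 + ν·Q^9.4·(L/(gh_f))^5.2]^0.04
LQ²/(gh_f) = 0.6461; L/(gh_f) = 5.622
Term 1 = ε^1.25·(…)^4.75 = 4.37×10^-7; Term 2 = ν·Q^9.4·(…)^5.2 = 3.93×10^-7
D = 0.66·(4.37×10^-7 + 3.93×10^-7)^0.04 = 0.3770 m = 377 mm
Check: V = 3.04 m/s, Re = 8.88×10^5, f = 0.01384, h_f = 37.0 m ≈ 38.8 m ✓

D ≈ 377 mm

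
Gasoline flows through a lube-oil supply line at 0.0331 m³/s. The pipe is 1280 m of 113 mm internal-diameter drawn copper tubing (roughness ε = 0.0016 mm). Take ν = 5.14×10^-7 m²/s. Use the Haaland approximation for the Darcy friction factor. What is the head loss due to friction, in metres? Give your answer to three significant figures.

h_f ≈ 78.3 m

V = 4Q/(πD²) = 4·0.0331/(π·0.113²) = 3.301 m/s
Re = VD/ν = 3.301·0.113/5.14×10^-7 = 7.26×10^5 → turbulent
ε/D = 0.0016/113 = 1.42×10^-5
Haaland: f = 0.01245
h_f = f(L/D)V²/(2g) = 0.01245·(1280/0.113)·3.301²/(2·9.81) = 78.28 m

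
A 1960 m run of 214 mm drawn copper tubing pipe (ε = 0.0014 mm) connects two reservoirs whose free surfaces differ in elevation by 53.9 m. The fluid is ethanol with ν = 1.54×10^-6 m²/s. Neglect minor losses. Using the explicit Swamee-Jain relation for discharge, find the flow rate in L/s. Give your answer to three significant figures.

Q ≈ 104 L/s

Swamee-Jain (Type II): Q = -0.965·√(gD⁵h_f/L)·ln[ε/(3.7D) + √(3.17ν²L/(gD³h_f))]
√(gD⁵h_f/L) = √(9.81·0.214⁵·53.9/1960) = 0.01100
ε/(3.7D) = 1.77×10^-6; √(3.17ν²L/(gD³h_f)) = 5.33×10^-5
Q = -0.965·0.01100·ln(5.509×10^-5) = 0.1041 m³/s
Check: V = 2.90 m/s, Re = 4.02×10^5, f = 0.01371, h_f = 53.6 m ≈ 53.9 m ✓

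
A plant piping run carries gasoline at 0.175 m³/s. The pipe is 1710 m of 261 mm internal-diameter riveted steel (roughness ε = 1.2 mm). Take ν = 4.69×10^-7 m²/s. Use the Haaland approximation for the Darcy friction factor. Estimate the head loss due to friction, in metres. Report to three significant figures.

h_f ≈ 106 m

V = 4Q/(πD²) = 4·0.175/(π·0.261²) = 3.271 m/s
Re = VD/ν = 3.271·0.261/4.69×10^-7 = 1.82×10^6 → turbulent
ε/D = 1.2/261 = 0.00460
Haaland: f = 0.02972
h_f = f(L/D)V²/(2g) = 0.02972·(1710/0.261)·3.271²/(2·9.81) = 106.2 m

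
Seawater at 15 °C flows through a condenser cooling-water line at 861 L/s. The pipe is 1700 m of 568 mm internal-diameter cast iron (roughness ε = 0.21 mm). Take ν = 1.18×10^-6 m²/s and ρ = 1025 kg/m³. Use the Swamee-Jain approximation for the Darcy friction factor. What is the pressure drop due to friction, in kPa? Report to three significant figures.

Δp ≈ 285 kPa

V = 4Q/(πD²) = 4·0.861/(π·0.568²) = 3.398 m/s
Re = VD/ν = 3.398·0.568/1.18×10^-6 = 1.64×10^6 → turbulent
ε/D = 0.21/568 = 3.70×10^-4
Swamee-Jain: f = 0.01610
h_f = f(L/D)V²/(2g) = 0.01610·(1700/0.568)·3.398²/(2·9.81) = 28.35 m
Δp = ρg·h_f = 1025·9.81·28.35 = 285.1 kPa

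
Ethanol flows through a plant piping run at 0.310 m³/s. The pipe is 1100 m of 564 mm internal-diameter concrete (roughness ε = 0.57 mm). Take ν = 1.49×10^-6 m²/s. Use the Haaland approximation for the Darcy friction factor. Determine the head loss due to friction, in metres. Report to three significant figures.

V = 4Q/(πD²) = 4·0.310/(π·0.564²) = 1.241 m/s
Re = VD/ν = 1.241·0.564/1.49×10^-6 = 4.70×10^5 → turbulent
ε/D = 0.57/564 = 0.00101
Haaland: f = 0.02028
h_f = f(L/D)V²/(2g) = 0.02028·(1100/0.564)·1.241²/(2·9.81) = 3.103 m

h_f ≈ 3.10 m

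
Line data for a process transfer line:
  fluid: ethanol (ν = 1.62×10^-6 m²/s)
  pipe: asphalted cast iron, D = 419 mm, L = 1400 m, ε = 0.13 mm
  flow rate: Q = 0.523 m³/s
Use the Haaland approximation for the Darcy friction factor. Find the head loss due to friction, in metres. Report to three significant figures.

h_f ≈ 38.5 m

V = 4Q/(πD²) = 4·0.523/(π·0.419²) = 3.793 m/s
Re = VD/ν = 3.793·0.419/1.62×10^-6 = 9.81×10^5 → turbulent
ε/D = 0.13/419 = 3.10×10^-4
Haaland: f = 0.01571
h_f = f(L/D)V²/(2g) = 0.01571·(1400/0.419)·3.793²/(2·9.81) = 38.48 m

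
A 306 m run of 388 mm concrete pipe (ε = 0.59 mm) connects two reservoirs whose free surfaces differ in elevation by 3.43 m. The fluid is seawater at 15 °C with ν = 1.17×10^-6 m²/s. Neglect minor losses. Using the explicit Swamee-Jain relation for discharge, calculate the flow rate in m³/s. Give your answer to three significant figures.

Swamee-Jain (Type II): Q = -0.965·√(gD⁵h_f/L)·ln[ε/(3.7D) + √(3.17ν²L/(gD³h_f))]
√(gD⁵h_f/L) = √(9.81·0.388⁵·3.43/306) = 0.03110
ε/(3.7D) = 4.11×10^-4; √(3.17ν²L/(gD³h_f)) = 2.60×10^-5
Q = -0.965·0.03110·ln(4.370×10^-4) = 0.2321 m³/s
Check: V = 1.96 m/s, Re = 6.51×10^5, f = 0.02225, h_f = 3.45 m ≈ 3.43 m ✓

Q ≈ 0.232 m³/s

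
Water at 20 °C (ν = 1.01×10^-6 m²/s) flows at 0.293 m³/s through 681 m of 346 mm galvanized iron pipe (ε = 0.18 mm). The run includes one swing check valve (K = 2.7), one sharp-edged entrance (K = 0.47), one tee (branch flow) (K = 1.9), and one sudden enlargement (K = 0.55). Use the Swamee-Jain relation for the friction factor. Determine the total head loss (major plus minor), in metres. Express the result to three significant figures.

H_L ≈ 19.7 m

V = 4Q/(πD²) = 3.116 m/s; V²/2g = 0.4949 m
Re = 1.07×10^6, ε/D = 5.20×10^-4 → f = 0.01740 (Swamee-Jain)
Major: h_f = f(L/D)·V²/2g = 0.01740·1968·0.4949 = 16.95 m
Minor: ΣK = 5.62; h_m = ΣK·V²/2g = 2.782 m
Total H_L = 16.95 + 2.782 = 19.74 m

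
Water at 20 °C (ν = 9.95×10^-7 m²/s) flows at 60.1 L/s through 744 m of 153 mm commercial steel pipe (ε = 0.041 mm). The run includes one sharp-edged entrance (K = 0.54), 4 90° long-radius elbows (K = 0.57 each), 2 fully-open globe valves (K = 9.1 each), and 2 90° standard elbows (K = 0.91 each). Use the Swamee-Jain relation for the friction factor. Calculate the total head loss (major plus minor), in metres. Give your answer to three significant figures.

H_L ≈ 55.1 m

V = 4Q/(πD²) = 3.269 m/s; V²/2g = 0.5446 m
Re = 5.03×10^5, ε/D = 2.68×10^-4 → f = 0.01611 (Swamee-Jain)
Major: h_f = f(L/D)·V²/2g = 0.01611·4863·0.5446 = 42.66 m
Minor: ΣK = 22.8; h_m = ΣK·V²/2g = 12.44 m
Total H_L = 42.66 + 12.44 = 55.09 m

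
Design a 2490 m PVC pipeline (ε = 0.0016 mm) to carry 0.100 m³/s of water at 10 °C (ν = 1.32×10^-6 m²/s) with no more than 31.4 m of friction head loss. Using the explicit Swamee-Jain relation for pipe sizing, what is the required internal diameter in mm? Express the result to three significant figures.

D ≈ 250 mm

Swamee-Jain (Type III): D = 0.66·[ε^1.25·(LQ²/(gh_f))^4.75 + ν·Q^9.4·(L/(gh_f))^5.2]^0.04
LQ²/(gh_f) = 0.08084; L/(gh_f) = 8.084
Term 1 = ε^1.25·(…)^4.75 = 3.68×10^-13; Term 2 = ν·Q^9.4·(…)^5.2 = 2.75×10^-11
D = 0.66·(3.68×10^-13 + 2.75×10^-11)^0.04 = 0.2497 m = 250 mm
Check: V = 2.04 m/s, Re = 3.86×10^5, f = 0.01380, h_f = 29.3 m ≈ 31.4 m ✓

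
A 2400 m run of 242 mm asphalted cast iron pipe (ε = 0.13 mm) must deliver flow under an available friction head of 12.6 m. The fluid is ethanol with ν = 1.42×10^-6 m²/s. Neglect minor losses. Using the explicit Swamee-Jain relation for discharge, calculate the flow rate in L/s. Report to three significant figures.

Swamee-Jain (Type II): Q = -0.965·√(gD⁵h_f/L)·ln[ε/(3.7D) + √(3.17ν²L/(gD³h_f))]
√(gD⁵h_f/L) = √(9.81·0.242⁵·12.6/2400) = 0.006538
ε/(3.7D) = 1.45×10^-4; √(3.17ν²L/(gD³h_f)) = 9.36×10^-5
Q = -0.965·0.006538·ln(2.388×10^-4) = 0.05262 m³/s
Check: V = 1.14 m/s, Re = 1.95×10^5, f = 0.01917, h_f = 12.7 m ≈ 12.6 m ✓

Q ≈ 52.6 L/s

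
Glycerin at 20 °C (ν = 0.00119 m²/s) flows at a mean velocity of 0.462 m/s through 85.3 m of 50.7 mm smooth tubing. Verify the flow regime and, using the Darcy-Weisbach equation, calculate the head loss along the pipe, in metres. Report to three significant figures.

Re = VD/ν = 0.462·0.05070/0.00119 = 19.7 → laminar (Re < 2300)
f = 64/Re = 3.251
h_f = f(L/D)V²/(2g) = 3.251·(85.3/0.05070)·0.462²/(2·9.81) = 59.51 m

h_f ≈ 59.5 m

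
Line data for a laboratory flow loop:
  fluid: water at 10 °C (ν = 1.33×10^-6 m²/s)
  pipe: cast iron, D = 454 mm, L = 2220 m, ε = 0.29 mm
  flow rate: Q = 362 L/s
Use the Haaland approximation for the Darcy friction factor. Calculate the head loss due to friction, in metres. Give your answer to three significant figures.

V = 4Q/(πD²) = 4·0.362/(π·0.454²) = 2.236 m/s
Re = VD/ν = 2.236·0.454/1.33×10^-6 = 7.63×10^5 → turbulent
ε/D = 0.29/454 = 6.39×10^-4
Haaland: f = 0.01817
h_f = f(L/D)V²/(2g) = 0.01817·(2220/0.454)·2.236²/(2·9.81) = 22.64 m

h_f ≈ 22.6 m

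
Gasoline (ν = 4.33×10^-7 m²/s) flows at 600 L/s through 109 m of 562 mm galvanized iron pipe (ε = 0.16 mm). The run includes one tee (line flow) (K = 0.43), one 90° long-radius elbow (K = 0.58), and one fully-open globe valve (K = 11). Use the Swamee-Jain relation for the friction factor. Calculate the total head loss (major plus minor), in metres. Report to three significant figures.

H_L ≈ 4.45 m

V = 4Q/(πD²) = 2.419 m/s; V²/2g = 0.2982 m
Re = 3.14×10^6, ε/D = 2.85×10^-4 → f = 0.01509 (Swamee-Jain)
Major: h_f = f(L/D)·V²/2g = 0.01509·194.0·0.2982 = 0.8728 m
Minor: ΣK = 12.0; h_m = ΣK·V²/2g = 3.581 m
Total H_L = 0.8728 + 3.581 = 4.454 m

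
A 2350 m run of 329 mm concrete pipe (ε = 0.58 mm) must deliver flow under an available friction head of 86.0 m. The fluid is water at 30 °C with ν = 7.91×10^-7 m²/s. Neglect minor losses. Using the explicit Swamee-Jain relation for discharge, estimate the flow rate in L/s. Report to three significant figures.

Q ≈ 274 L/s

Swamee-Jain (Type II): Q = -0.965·√(gD⁵h_f/L)·ln[ε/(3.7D) + √(3.17ν²L/(gD³h_f))]
√(gD⁵h_f/L) = √(9.81·0.329⁵·86.0/2350) = 0.03720
ε/(3.7D) = 4.76×10^-4; √(3.17ν²L/(gD³h_f)) = 1.25×10^-5
Q = -0.965·0.03720·ln(4.889×10^-4) = 0.2737 m³/s
Check: V = 3.22 m/s, Re = 1.34×10^6, f = 0.02287, h_f = 86.3 m ≈ 86.0 m ✓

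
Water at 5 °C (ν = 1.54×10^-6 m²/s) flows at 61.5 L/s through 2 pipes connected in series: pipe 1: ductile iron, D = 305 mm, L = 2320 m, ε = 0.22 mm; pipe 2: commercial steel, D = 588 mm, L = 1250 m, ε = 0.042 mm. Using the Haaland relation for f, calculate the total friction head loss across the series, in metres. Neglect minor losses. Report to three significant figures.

Pipe 1: V = 0.8418 m/s, Re = 1.67×10^5, ε/D = 7.21×10^-4, f = 0.01999, h_1 = f(L/D)V²/2g = 5.490 m
Pipe 2: V = 0.2265 m/s, Re = 8.65×10^4, ε/D = 7.14×10^-5, f = 0.01866, h_2 = f(L/D)V²/2g = 0.1037 m
Series → Q common, losses add: H = Σh = 5.594 m

H ≈ 5.59 m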